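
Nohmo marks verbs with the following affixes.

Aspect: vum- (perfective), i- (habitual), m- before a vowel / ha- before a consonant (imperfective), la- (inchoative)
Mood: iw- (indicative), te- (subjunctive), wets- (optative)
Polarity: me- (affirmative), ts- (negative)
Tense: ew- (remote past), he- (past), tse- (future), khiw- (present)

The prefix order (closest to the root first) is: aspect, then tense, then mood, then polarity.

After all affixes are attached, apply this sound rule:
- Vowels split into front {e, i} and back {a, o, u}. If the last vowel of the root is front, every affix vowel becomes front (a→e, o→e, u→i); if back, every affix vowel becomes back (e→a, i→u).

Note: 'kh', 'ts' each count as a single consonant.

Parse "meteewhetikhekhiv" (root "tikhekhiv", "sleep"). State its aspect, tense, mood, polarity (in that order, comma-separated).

Segment: me-te-ew-ha-tikhekhiv.
aspect: m/ha- → imperfective.
tense: ew- → remote past.
mood: te- → subjunctive.
polarity: me- → affirmative.

imperfective, remote past, subjunctive, affirmative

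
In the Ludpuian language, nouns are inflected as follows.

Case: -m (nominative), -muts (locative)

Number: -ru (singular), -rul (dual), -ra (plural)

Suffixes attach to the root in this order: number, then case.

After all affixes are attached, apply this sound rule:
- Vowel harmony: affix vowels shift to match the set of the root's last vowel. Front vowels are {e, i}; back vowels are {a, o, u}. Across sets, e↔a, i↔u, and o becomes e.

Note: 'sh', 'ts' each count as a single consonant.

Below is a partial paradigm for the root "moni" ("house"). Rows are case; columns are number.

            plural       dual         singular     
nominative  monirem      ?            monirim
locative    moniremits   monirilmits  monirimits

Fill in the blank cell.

Attach number dual -rul → monirul.
Attach case nominative -m → monirulm.
Apply vowel harmony: monirulm → monirilm.

monirilm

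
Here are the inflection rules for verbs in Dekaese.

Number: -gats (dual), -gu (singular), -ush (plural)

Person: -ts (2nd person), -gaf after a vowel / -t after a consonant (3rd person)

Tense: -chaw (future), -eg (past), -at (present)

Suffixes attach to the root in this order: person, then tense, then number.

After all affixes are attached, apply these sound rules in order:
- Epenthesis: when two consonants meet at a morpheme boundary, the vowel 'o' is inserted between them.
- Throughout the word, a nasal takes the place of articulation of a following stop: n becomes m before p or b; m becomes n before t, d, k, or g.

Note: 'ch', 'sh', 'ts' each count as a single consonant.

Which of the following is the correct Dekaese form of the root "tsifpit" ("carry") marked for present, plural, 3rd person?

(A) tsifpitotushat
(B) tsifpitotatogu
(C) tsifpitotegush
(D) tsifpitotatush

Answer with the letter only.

Attach person 3rd person -t (after consonant 't') → tsifpitt.
Attach tense present -at → tsifpittat.
Attach number plural -ush → tsifpittatush.
Apply epenthesis: tsifpittatush → tsifpitotatush.
Nasal assimilation: no change.
So the correct form is tsifpitotatush, option (D).
(A) tsifpitotushat is wrong: it has the affixes in the wrong order.
(C) tsifpitotegush is wrong: it uses past instead of present for tense.
(B) tsifpitotatogu is wrong: it uses singular instead of plural for number.

D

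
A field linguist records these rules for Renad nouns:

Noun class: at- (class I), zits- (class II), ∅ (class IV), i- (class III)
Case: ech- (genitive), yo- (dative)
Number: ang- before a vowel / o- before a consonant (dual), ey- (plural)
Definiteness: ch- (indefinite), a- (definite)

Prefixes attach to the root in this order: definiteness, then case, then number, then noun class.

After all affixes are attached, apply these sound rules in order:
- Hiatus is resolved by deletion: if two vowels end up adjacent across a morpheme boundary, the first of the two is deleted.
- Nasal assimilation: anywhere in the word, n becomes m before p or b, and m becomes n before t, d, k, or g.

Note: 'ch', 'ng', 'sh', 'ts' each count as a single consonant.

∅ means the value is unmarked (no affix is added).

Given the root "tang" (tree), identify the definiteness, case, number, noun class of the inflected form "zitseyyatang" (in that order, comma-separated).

Segment: zits-ey-yo-a-tang.
definiteness: a- → definite.
case: yo- → dative.
number: ey- → plural.
noun class: zits- → class II.

definite, dative, plural, class II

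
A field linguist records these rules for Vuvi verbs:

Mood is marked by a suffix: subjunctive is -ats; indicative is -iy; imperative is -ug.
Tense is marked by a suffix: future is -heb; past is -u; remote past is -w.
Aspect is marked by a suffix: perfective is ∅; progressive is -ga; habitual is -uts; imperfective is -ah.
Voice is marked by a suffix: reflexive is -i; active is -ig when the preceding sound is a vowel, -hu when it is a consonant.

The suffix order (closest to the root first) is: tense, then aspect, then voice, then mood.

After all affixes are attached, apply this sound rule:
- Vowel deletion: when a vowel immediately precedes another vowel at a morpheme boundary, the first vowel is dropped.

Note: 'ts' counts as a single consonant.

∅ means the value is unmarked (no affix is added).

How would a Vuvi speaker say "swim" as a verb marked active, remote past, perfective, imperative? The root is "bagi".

bagiwhug

Attach tense remote past -w → bagiw.
aspect = perfective: zero marking, form stays bagiw.
Attach voice active -hu (after consonant 'w') → bagiwhu.
Attach mood imperative -ug → bagiwhuug.
Apply vowel deletion: bagiwhuug → bagiwhug.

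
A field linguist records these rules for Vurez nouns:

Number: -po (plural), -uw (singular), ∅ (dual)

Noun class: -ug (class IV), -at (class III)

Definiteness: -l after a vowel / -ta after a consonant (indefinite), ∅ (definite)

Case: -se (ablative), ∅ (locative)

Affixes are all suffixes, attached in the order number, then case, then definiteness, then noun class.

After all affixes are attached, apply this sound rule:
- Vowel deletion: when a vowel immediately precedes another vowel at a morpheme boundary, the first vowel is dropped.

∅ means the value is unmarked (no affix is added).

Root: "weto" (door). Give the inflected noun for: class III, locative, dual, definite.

number = dual: zero marking, form stays weto.
case = locative: zero marking, form stays weto.
definiteness = definite: zero marking, form stays weto.
Attach noun class class III -at → wetoat.
Apply vowel deletion: wetoat → wetat.

wetat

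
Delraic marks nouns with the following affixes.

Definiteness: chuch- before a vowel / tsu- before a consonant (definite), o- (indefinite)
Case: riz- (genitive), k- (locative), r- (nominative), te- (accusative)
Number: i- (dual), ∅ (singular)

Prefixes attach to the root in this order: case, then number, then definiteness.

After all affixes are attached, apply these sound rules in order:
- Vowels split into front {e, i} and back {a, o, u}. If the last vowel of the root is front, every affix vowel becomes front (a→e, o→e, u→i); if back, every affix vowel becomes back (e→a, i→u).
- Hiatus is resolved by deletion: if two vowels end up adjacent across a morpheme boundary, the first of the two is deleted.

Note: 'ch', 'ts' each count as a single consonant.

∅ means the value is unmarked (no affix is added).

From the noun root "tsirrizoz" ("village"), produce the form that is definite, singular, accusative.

Attach case accusative te- → tetsirrizoz.
number = singular: zero marking, form stays tetsirrizoz.
Attach definiteness definite tsu- (before consonant 't') → tsutetsirrizoz.
Apply vowel harmony: tsutetsirrizoz → tsutatsirrizoz.
Vowel deletion: no change.

tsutatsirrizoz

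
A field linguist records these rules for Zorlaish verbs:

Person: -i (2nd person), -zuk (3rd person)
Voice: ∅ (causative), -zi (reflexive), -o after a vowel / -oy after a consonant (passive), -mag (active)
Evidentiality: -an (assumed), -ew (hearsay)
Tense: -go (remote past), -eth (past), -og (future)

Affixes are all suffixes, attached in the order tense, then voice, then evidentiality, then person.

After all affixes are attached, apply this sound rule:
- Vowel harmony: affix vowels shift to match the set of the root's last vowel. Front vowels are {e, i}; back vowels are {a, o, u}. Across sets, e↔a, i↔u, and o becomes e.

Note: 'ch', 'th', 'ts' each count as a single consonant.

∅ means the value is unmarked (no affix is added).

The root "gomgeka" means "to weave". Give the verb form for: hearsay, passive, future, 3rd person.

Attach tense future -og → gomgekaog.
Attach voice passive -oy (after consonant 'g') → gomgekaogoy.
Attach evidentiality hearsay -ew → gomgekaogoyew.
Attach person 3rd person -zuk → gomgekaogoyewzuk.
Apply vowel harmony: gomgekaogoyewzuk → gomgekaogoyawzuk.

gomgekaogoyawzuk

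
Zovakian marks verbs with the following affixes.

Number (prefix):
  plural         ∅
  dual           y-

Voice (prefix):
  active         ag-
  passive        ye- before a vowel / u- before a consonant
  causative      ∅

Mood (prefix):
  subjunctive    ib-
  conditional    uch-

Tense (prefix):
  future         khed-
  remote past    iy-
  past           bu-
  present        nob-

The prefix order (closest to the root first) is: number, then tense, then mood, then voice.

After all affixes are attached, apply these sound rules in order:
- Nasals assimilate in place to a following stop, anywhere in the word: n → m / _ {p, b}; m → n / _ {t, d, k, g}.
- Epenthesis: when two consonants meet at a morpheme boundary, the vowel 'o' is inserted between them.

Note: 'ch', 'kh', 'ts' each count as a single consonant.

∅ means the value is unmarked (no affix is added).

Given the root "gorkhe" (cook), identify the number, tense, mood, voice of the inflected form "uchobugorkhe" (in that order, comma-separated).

plural, past, conditional, causative

Segment: uch-bu-gorkhe.
number: ∅ → plural.
tense: bu- → past.
mood: uch- → conditional.
voice: ∅ → causative.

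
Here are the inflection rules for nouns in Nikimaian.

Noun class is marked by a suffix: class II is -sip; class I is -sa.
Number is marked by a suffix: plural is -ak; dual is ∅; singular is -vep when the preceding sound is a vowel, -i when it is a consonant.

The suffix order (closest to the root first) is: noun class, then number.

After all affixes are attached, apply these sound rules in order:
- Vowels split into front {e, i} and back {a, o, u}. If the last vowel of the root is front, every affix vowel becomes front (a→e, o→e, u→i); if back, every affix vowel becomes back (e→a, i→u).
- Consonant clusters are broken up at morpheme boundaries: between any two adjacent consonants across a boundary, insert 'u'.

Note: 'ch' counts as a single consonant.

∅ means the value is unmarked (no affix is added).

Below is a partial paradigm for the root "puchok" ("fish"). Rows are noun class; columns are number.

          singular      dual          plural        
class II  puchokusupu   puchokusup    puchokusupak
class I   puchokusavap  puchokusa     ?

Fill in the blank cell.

puchokusaak

Attach noun class class I -sa → puchoksa.
Attach number plural -ak → puchoksaak.
Vowel harmony: no change.
Apply epenthesis: puchoksaak → puchokusaak.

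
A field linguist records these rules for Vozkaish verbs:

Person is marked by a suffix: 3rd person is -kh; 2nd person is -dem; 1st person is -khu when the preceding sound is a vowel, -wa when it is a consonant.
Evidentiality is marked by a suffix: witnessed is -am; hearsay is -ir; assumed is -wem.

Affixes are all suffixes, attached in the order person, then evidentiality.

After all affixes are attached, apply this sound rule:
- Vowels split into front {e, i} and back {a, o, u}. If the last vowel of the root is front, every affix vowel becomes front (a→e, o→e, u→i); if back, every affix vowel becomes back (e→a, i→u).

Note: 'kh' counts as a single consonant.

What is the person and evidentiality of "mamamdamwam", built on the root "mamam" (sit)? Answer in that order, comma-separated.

Segment: mamam-dem-wem.
person: -dem → 2nd person.
evidentiality: -wem → assumed.

2nd person, assumed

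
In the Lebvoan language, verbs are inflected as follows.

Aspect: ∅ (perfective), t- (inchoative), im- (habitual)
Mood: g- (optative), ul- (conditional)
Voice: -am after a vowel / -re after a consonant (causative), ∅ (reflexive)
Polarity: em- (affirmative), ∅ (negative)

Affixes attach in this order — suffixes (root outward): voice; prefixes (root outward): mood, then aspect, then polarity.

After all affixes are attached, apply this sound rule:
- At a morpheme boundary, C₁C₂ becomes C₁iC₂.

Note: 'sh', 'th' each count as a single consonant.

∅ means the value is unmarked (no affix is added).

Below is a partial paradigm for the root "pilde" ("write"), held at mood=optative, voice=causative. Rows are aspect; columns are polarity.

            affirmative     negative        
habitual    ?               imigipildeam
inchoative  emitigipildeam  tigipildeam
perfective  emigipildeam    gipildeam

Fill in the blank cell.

emimigipildeam

Attach mood optative g- → gpilde.
Attach aspect habitual im- → imgpilde.
Attach polarity affirmative em- → emimgpilde.
Attach voice causative -am (after vowel 'e') → emimgpildeam.
Apply epenthesis: emimgpildeam → emimigipildeam.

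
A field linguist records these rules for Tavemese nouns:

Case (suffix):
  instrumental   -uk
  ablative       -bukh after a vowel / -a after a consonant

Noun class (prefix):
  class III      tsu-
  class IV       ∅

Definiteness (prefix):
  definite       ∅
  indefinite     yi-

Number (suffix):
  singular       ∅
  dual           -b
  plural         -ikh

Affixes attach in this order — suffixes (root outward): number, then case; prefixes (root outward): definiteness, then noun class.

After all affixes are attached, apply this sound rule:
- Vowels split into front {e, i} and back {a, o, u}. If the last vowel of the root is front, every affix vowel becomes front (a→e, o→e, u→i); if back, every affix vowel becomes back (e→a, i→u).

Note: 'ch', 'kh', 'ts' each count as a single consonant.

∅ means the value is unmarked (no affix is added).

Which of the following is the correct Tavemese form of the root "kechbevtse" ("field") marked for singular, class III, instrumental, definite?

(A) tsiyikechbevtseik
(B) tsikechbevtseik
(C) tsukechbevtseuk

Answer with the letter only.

B

number = singular: zero marking, form stays kechbevtse.
definiteness = definite: zero marking, form stays kechbevtse.
Attach case instrumental -uk → kechbevtseuk.
Attach noun class class III tsu- → tsukechbevtseuk.
Apply vowel harmony: tsukechbevtseuk → tsikechbevtseik.
So the correct form is tsikechbevtseik, option (B).
(C) tsukechbevtseuk is wrong: it fails to apply the sound rule(s).
(A) tsiyikechbevtseik is wrong: it uses indefinite instead of definite for definiteness.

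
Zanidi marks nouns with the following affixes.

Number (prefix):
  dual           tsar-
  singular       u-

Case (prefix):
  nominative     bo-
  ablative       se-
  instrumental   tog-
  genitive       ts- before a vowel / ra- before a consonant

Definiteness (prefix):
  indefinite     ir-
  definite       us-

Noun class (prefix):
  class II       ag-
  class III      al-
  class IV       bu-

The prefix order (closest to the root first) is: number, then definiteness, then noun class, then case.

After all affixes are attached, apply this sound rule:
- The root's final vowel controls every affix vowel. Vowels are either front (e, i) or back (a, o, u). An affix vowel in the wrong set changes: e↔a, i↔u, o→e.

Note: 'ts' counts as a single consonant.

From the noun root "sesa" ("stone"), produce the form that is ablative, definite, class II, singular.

saagususesa

Attach number singular u- → usesa.
Attach definiteness definite us- → ususesa.
Attach noun class class II ag- → agususesa.
Attach case ablative se- → seagususesa.
Apply vowel harmony: seagususesa → saagususesa.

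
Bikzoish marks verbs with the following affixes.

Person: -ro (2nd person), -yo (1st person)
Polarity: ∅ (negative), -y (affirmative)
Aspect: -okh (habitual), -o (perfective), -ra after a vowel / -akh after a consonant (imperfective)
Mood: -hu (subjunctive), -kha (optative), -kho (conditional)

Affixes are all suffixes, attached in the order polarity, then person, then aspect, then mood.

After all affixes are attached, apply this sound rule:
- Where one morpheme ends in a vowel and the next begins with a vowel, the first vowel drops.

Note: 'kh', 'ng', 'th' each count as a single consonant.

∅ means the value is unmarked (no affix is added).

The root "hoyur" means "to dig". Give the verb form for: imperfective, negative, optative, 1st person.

hoyuryorakha

polarity = negative: zero marking, form stays hoyur.
Attach person 1st person -yo → hoyuryo.
Attach aspect imperfective -ra (after vowel 'o') → hoyuryora.
Attach mood optative -kha → hoyuryorakha.
Vowel deletion: no change.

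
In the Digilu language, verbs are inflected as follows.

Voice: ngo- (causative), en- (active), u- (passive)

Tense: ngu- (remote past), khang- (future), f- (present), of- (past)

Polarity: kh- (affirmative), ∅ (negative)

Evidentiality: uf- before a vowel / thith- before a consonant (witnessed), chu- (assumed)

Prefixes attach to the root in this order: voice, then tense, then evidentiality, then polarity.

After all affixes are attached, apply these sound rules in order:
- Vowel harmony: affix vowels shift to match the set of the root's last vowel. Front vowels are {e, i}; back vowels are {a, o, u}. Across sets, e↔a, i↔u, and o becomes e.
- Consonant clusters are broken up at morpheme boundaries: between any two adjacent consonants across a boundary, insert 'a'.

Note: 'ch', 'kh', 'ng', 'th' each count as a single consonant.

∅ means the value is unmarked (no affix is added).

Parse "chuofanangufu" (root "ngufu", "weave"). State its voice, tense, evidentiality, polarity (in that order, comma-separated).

active, past, assumed, negative

Segment: chu-of-en-ngufu.
voice: en- → active.
tense: of- → past.
evidentiality: chu- → assumed.
polarity: ∅ → negative.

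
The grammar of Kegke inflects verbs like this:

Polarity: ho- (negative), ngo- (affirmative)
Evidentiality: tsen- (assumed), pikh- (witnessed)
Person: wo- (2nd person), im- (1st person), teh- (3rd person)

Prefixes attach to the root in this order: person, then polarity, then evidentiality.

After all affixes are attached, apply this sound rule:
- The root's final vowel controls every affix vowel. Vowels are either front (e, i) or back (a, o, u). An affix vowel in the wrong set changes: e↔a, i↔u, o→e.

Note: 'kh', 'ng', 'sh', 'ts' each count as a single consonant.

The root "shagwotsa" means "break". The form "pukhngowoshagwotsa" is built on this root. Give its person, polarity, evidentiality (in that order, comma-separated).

2nd person, affirmative, witnessed

Segment: pikh-ngo-wo-shagwotsa.
person: wo- → 2nd person.
polarity: ngo- → affirmative.
evidentiality: pikh- → witnessed.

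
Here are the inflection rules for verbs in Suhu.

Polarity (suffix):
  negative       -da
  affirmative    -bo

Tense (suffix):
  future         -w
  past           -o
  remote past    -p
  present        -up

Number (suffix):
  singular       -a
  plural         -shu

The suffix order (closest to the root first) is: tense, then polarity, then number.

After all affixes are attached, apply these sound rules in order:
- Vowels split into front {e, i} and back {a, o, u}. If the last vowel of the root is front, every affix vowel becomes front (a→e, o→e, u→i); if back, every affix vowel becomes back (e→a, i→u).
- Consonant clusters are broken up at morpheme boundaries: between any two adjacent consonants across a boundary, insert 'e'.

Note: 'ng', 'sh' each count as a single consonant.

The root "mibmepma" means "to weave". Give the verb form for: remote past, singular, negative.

Attach tense remote past -p → mibmepmap.
Attach polarity negative -da → mibmepmapda.
Attach number singular -a → mibmepmapdaa.
Vowel harmony: no change.
Apply epenthesis: mibmepmapdaa → mibmepmapedaa.

mibmepmapedaa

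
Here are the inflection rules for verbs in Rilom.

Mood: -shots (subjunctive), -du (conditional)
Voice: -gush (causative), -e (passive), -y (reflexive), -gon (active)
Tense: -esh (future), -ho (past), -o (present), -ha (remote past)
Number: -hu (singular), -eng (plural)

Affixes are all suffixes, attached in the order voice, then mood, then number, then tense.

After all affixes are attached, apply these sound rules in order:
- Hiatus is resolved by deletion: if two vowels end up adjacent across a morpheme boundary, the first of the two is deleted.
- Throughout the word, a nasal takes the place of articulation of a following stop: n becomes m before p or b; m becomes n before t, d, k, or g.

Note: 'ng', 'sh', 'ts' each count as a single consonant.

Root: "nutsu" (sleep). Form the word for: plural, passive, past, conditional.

nutsedengho

Attach voice passive -e → nutsue.
Attach mood conditional -du → nutsuedu.
Attach number plural -eng → nutsuedueng.
Attach tense past -ho → nutsueduengho.
Apply vowel deletion: nutsueduengho → nutsedengho.
Nasal assimilation: no change.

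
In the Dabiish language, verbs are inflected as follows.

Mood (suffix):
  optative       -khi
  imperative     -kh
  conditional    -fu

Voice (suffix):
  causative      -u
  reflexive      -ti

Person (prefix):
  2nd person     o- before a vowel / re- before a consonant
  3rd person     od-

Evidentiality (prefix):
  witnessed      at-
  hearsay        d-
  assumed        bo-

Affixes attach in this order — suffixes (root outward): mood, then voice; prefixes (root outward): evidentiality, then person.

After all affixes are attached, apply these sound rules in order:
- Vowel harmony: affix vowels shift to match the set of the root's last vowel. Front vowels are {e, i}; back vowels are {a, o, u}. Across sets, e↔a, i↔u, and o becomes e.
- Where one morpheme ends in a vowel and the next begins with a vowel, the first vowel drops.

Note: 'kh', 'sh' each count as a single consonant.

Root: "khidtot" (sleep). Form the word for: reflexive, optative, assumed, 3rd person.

Attach evidentiality assumed bo- → bokhidtot.
Attach mood optative -khi → bokhidtotkhi.
Attach voice reflexive -ti → bokhidtotkhiti.
Attach person 3rd person od- → odbokhidtotkhiti.
Apply vowel harmony: odbokhidtotkhiti → odbokhidtotkhutu.
Vowel deletion: no change.

odbokhidtotkhutu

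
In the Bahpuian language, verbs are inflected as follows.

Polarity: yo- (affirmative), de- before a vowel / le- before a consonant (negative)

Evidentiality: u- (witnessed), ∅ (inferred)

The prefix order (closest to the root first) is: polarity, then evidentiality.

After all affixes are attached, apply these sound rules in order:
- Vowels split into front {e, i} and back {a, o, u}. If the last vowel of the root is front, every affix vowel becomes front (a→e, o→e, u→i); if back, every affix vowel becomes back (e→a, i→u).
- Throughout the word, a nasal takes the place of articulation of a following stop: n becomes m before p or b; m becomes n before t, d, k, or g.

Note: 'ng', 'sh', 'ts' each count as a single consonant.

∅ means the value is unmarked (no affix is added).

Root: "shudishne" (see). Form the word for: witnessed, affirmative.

Attach polarity affirmative yo- → yoshudishne.
Attach evidentiality witnessed u- → uyoshudishne.
Apply vowel harmony: uyoshudishne → iyeshudishne.
Nasal assimilation: no change.

iyeshudishne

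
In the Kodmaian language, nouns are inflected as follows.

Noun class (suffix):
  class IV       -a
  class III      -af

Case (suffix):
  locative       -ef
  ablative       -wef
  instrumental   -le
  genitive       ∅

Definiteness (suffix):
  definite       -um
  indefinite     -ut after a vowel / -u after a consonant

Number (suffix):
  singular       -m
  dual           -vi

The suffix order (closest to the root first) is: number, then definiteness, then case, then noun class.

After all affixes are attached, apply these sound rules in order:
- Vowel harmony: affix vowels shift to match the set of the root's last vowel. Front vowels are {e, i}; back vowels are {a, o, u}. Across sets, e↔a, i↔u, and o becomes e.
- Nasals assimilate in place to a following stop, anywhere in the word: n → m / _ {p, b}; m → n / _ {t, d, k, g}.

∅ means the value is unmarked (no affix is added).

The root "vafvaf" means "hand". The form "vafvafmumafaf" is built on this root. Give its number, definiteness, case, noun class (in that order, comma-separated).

singular, definite, locative, class III

Segment: vafvaf-m-um-ef-af.
number: -m → singular.
definiteness: -um → definite.
case: -ef → locative.
noun class: -af → class III.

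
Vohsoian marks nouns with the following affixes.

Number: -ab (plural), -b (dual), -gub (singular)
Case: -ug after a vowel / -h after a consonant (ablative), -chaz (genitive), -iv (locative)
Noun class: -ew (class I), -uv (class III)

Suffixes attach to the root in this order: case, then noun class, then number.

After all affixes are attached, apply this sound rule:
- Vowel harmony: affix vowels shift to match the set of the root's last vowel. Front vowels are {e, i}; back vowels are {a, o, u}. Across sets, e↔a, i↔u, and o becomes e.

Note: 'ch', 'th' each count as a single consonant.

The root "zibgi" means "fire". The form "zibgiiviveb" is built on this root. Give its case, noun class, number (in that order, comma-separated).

locative, class III, plural

Segment: zibgi-iv-uv-ab.
case: -iv → locative.
noun class: -uv → class III.
number: -ab → plural.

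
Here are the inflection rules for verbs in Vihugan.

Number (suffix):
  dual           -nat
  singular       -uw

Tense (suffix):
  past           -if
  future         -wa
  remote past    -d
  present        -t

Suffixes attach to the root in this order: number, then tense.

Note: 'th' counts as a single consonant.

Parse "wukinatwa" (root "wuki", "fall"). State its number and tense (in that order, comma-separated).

Segment: wuki-nat-wa.
number: -nat → dual.
tense: -wa → future.

dual, future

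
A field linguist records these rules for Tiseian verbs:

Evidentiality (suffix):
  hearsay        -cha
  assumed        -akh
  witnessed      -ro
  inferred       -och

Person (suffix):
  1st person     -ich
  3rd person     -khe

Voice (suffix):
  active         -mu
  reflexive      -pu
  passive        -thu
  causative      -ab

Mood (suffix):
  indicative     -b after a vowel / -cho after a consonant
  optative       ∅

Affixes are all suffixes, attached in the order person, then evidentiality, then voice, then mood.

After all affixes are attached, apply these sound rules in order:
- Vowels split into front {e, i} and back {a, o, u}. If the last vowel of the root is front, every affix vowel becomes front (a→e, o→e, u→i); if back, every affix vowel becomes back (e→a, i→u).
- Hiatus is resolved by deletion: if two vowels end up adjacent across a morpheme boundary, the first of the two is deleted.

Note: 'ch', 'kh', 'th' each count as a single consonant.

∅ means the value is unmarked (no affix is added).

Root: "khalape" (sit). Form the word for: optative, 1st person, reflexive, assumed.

Attach person 1st person -ich → khalapeich.
Attach evidentiality assumed -akh → khalapeichakh.
Attach voice reflexive -pu → khalapeichakhpu.
mood = optative: zero marking, form stays khalapeichakhpu.
Apply vowel harmony: khalapeichakhpu → khalapeichekhpi.
Apply vowel deletion: khalapeichekhpi → khalapichekhpi.

khalapichekhpi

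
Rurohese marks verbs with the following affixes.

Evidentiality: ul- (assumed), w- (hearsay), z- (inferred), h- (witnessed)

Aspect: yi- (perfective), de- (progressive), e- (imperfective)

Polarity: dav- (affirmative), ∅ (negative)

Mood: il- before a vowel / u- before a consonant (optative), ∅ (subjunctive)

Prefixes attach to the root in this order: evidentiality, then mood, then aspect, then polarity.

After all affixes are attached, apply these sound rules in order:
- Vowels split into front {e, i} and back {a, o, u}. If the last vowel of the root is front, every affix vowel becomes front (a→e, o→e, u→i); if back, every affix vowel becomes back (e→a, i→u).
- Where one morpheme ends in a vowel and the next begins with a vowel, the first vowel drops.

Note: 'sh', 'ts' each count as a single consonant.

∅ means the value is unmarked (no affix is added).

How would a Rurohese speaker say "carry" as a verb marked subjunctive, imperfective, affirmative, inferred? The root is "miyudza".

Attach evidentiality inferred z- → zmiyudza.
mood = subjunctive: zero marking, form stays zmiyudza.
Attach aspect imperfective e- → ezmiyudza.
Attach polarity affirmative dav- → davezmiyudza.
Apply vowel harmony: davezmiyudza → davazmiyudza.
Vowel deletion: no change.

davazmiyudza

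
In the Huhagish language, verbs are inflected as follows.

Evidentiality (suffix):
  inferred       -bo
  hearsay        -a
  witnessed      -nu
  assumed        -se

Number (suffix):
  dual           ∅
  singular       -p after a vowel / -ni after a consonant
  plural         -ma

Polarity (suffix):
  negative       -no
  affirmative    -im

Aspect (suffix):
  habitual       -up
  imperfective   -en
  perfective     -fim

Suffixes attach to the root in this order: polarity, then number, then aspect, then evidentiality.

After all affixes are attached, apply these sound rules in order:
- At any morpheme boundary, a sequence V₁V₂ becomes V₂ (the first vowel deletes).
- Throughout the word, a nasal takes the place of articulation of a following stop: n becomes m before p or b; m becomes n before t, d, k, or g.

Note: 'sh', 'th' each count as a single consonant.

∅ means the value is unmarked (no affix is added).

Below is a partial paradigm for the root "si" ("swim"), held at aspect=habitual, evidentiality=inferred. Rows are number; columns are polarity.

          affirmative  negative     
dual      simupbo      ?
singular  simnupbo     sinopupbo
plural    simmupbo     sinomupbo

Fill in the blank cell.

Attach polarity negative -no → sino.
number = dual: zero marking, form stays sino.
Attach aspect habitual -up → sinoup.
Attach evidentiality inferred -bo → sinoupbo.
Apply vowel deletion: sinoupbo → sinupbo.
Nasal assimilation: no change.

sinupbo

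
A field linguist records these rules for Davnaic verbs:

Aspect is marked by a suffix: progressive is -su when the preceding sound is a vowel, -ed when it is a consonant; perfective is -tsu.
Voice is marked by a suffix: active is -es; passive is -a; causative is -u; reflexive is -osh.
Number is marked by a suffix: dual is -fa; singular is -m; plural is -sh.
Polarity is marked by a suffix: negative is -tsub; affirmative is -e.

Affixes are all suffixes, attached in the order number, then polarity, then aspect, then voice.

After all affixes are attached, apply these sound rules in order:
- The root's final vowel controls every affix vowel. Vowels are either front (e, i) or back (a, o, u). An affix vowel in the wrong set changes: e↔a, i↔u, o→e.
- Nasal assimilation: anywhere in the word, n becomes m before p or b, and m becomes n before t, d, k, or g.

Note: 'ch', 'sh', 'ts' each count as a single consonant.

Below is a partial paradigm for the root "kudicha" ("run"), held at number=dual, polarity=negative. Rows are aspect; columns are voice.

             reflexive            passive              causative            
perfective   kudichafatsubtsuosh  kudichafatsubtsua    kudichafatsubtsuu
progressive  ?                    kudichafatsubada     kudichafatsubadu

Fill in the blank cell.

kudichafatsubadosh

Attach number dual -fa → kudichafa.
Attach polarity negative -tsub → kudichafatsub.
Attach aspect progressive -ed (after consonant 'b') → kudichafatsubed.
Attach voice reflexive -osh → kudichafatsubedosh.
Apply vowel harmony: kudichafatsubedosh → kudichafatsubadosh.
Nasal assimilation: no change.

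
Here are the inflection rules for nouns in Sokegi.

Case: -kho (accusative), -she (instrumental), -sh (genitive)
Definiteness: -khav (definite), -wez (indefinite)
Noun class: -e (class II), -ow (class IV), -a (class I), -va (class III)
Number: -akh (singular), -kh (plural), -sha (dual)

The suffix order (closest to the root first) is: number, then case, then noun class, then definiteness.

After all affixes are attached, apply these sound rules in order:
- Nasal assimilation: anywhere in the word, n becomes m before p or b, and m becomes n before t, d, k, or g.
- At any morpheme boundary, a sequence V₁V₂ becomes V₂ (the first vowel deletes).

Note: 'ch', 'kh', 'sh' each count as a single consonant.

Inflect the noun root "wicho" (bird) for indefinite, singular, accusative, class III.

wichakhkhovawez

Attach number singular -akh → wichoakh.
Attach case accusative -kho → wichoakhkho.
Attach noun class class III -va → wichoakhkhova.
Attach definiteness indefinite -wez → wichoakhkhovawez.
Nasal assimilation: no change.
Apply vowel deletion: wichoakhkhovawez → wichakhkhovawez.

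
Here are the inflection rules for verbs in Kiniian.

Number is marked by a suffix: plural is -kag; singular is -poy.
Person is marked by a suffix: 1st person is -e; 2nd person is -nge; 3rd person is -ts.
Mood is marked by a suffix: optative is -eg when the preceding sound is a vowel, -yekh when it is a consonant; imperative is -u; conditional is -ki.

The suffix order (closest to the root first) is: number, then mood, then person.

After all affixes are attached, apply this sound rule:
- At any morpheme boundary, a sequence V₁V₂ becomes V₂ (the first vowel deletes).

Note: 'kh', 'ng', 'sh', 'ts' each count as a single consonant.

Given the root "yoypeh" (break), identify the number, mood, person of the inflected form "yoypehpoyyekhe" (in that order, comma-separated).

singular, optative, 1st person

Segment: yoypeh-poy-yekh-e.
number: -poy → singular.
mood: -eg/yekh → optative.
person: -e → 1st person.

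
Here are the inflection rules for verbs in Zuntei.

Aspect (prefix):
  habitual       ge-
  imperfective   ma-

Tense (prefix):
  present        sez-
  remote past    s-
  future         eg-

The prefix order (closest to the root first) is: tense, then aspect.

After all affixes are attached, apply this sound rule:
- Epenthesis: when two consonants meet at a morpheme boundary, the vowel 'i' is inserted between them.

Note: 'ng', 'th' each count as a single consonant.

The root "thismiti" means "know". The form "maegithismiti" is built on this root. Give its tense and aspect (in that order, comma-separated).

future, imperfective

Segment: ma-eg-thismiti.
tense: eg- → future.
aspect: ma- → imperfective.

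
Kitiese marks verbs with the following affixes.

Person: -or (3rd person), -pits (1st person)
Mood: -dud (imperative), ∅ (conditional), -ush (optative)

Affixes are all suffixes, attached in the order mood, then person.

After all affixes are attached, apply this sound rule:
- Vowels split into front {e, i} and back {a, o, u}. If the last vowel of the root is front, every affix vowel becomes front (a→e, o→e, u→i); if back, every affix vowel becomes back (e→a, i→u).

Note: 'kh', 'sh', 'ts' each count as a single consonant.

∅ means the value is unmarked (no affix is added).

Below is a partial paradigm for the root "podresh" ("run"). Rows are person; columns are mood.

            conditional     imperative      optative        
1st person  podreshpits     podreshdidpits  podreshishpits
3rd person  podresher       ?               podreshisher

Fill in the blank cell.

Attach mood imperative -dud → podreshdud.
Attach person 3rd person -or → podreshdudor.
Apply vowel harmony: podreshdudor → podreshdider.

podreshdider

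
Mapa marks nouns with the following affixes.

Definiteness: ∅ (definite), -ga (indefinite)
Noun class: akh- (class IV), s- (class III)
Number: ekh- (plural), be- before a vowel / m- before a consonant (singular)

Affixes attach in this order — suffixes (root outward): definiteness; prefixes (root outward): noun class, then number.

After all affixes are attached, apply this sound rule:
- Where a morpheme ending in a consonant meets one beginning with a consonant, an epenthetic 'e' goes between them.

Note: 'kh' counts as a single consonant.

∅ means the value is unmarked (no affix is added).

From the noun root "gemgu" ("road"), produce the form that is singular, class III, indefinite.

Attach noun class class III s- → sgemgu.
Attach number singular m- (before consonant 's') → msgemgu.
Attach definiteness indefinite -ga → msgemguga.
Apply epenthesis: msgemguga → mesegemguga.

mesegemguga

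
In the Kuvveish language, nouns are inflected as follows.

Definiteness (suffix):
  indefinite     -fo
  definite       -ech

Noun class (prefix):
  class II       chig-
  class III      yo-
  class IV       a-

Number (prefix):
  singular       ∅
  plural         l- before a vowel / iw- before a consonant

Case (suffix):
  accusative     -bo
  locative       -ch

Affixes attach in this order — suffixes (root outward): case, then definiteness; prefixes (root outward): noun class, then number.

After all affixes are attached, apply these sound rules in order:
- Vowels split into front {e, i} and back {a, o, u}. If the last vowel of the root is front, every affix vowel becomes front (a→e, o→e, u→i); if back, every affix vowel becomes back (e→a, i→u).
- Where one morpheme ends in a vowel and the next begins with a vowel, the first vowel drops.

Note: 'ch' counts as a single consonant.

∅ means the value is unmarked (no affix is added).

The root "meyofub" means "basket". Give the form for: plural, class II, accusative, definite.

Attach noun class class II chig- → chigmeyofub.
Attach case accusative -bo → chigmeyofubbo.
Attach definiteness definite -ech → chigmeyofubboech.
Attach number plural iw- (before consonant 'ch') → iwchigmeyofubboech.
Apply vowel harmony: iwchigmeyofubboech → uwchugmeyofubboach.
Apply vowel deletion: uwchugmeyofubboach → uwchugmeyofubbach.

uwchugmeyofubbach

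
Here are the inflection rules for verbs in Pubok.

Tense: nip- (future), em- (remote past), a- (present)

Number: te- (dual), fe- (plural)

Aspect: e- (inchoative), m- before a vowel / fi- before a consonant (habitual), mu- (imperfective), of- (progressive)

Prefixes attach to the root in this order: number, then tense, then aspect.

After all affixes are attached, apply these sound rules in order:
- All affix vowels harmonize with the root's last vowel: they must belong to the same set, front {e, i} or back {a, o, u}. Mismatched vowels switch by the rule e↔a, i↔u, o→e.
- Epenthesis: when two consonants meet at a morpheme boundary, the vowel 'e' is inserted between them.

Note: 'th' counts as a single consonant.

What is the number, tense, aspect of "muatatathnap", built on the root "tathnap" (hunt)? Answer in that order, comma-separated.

dual, present, imperfective

Segment: mu-a-te-tathnap.
number: te- → dual.
tense: a- → present.
aspect: mu- → imperfective.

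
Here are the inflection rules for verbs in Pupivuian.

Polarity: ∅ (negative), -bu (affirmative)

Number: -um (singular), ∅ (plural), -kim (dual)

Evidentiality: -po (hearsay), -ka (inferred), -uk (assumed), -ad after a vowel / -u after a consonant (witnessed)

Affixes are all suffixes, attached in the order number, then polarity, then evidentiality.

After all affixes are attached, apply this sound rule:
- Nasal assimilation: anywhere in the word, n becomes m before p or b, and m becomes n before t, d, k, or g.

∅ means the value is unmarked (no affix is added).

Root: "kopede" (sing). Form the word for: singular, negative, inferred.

Attach number singular -um → kopedeum.
polarity = negative: zero marking, form stays kopedeum.
Attach evidentiality inferred -ka → kopedeumka.
Apply nasal assimilation: kopedeumka → kopedeunka.

kopedeunka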